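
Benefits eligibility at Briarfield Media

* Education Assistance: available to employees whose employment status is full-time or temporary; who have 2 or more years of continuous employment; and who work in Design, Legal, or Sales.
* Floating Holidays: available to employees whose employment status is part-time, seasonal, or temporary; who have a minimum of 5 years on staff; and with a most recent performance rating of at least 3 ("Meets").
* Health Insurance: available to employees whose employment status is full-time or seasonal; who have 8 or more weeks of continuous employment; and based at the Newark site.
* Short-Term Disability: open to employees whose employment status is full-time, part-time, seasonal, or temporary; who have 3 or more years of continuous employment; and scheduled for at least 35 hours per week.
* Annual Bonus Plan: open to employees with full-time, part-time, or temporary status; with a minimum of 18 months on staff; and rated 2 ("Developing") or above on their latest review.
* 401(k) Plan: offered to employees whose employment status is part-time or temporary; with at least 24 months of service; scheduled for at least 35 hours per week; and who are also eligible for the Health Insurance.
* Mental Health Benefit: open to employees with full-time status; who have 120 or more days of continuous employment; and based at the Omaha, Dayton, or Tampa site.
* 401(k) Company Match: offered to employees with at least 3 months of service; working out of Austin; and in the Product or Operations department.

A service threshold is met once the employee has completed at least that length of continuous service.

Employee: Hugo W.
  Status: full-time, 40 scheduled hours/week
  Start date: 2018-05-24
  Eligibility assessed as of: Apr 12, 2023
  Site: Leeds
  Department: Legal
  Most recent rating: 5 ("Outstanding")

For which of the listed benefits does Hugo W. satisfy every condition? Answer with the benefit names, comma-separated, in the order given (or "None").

Service from 2018-05-24 to Apr 12, 2023: 1784 days.
Education Assistance — status full-time ✓; service 1784 days ≥ 2 years (≈730 days) ✓; dept Legal ✓ → eligible.
Floating Holidays — status full-time ✗ (requires part-time, seasonal, or temporary) → not eligible.
Health Insurance — status full-time ✓; service 1784 days ≥ 8 weeks (≈56 days) ✓; site Leeds ✗ (not Newark) → not eligible.
Short-Term Disability — status full-time ✓; service 1784 days ≥ 3 years (≈1095 days) ✓; 40 hrs/wk ≥ 35 ✓ → eligible.
Annual Bonus Plan — status full-time ✓; service 1784 days ≥ 18 months (≈540 days) ✓; rating 5 ≥ 2 ✓ → eligible.
401(k) Plan — status full-time ✗ (requires part-time or temporary) → not eligible.
Mental Health Benefit — status full-time ✓; service 1784 days ≥ 120 days ✓; site Leeds ✗ (not Omaha, Dayton, or Tampa) → not eligible.
401(k) Company Match — service 1784 days ≥ 3 months (≈90 days) ✓; site Leeds ✗ (not Austin) → not eligible.

Education Assistance, Short-Term Disability, Annual Bonus Plan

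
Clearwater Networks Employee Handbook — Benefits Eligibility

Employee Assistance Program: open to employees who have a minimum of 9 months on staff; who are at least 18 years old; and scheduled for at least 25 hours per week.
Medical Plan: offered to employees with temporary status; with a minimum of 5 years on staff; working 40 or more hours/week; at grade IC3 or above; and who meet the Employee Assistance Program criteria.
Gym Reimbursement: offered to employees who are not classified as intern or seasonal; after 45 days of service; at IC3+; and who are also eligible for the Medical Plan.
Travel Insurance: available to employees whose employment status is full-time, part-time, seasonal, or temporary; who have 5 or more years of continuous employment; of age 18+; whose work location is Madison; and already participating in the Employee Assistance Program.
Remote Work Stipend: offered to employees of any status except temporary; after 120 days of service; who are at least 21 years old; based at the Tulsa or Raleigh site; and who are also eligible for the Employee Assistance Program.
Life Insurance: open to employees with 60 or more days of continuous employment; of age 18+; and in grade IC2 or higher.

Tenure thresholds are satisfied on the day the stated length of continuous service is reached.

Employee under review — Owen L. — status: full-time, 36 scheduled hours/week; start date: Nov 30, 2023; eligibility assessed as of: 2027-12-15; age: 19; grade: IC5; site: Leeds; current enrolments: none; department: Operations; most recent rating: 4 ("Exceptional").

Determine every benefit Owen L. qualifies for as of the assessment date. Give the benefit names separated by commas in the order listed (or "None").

Service from Nov 30, 2023 to 2027-12-15: 1476 days.
Employee Assistance Program — service 1476 days ≥ 9 months (≈270 days) ✓; age 19 ≥ 18 ✓; 36 hrs/wk ≥ 25 ✓ → eligible.
Medical Plan — status full-time ✗ (requires temporary) → not eligible.
Gym Reimbursement — status full-time ✓ (not excluded); service 1476 days ≥ 45 days ✓; grade IC5 ≥ IC3 ✓; not eligible for Medical Plan ✗ → not eligible.
Travel Insurance — status full-time ✓; service 1476 days < 5 years (≈1825 days) ✗ → not eligible.
Remote Work Stipend — status full-time ✓ (not excluded); service 1476 days ≥ 120 days ✓; age 19 < 21 ✗ → not eligible.
Life Insurance — service 1476 days ≥ 60 days ✓; age 19 ≥ 18 ✓; grade IC5 ≥ IC2 ✓ → eligible.

Employee Assistance Program, Life Insurance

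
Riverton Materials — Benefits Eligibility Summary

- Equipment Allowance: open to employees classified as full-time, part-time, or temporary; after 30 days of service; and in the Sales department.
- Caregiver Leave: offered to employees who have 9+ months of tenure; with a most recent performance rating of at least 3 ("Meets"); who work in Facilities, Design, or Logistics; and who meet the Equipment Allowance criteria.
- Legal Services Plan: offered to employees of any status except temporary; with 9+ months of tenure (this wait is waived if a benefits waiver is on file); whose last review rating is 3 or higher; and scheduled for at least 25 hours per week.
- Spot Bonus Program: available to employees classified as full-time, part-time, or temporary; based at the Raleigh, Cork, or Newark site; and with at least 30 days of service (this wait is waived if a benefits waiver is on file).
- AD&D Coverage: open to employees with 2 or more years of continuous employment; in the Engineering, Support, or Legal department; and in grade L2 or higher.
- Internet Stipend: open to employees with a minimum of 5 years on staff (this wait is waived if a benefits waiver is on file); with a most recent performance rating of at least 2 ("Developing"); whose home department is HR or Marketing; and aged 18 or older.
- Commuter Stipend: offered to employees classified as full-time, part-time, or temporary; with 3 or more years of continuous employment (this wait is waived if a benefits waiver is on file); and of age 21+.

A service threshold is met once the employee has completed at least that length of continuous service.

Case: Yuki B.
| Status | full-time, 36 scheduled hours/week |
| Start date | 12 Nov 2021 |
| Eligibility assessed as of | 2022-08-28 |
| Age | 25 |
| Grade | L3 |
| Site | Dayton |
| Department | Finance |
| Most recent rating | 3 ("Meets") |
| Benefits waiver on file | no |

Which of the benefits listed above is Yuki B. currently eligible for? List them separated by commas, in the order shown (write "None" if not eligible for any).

Legal Services Plan

Service from 12 Nov 2021 to 2022-08-28: 289 days.
Equipment Allowance — status full-time ✓; service 289 days ≥ 30 days ✓; dept Finance ✗ → not eligible.
Caregiver Leave — service 289 days ≥ 9 months (≈270 days) ✓; rating 3 ≥ 3 ✓; dept Finance ✗ → not eligible.
Legal Services Plan — status full-time ✓ (not excluded); no waiver, service 289 days ≥ 9 months (≈270 days) ✓; rating 3 ≥ 3 ✓; 36 hrs/wk ≥ 25 ✓ → eligible.
Spot Bonus Program — status full-time ✓; site Dayton ✗ (not Raleigh, Cork, or Newark) → not eligible.
AD&D Coverage — service 289 days < 2 years (≈730 days) ✗ → not eligible.
Internet Stipend — no waiver, service 289 days < 5 years (≈1825 days) ✗ → not eligible.
Commuter Stipend — status full-time ✓; no waiver, service 289 days < 3 years (≈1095 days) ✗ → not eligible.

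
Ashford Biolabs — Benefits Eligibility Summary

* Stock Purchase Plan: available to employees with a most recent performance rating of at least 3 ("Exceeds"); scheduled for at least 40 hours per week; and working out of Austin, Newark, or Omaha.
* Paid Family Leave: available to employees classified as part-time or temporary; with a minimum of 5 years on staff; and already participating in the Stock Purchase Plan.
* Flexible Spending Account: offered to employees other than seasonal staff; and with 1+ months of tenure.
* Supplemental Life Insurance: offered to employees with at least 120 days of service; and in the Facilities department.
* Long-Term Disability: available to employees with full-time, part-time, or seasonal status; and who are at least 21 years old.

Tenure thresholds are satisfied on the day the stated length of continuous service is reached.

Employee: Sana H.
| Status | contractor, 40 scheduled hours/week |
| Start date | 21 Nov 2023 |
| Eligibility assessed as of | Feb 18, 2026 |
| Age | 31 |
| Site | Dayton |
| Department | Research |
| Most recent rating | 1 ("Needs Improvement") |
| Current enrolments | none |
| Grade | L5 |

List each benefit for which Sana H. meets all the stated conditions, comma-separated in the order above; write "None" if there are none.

Service from 21 Nov 2023 to Feb 18, 2026: 820 days.
Stock Purchase Plan — rating 1 < 3 ✗ → not eligible.
Paid Family Leave — status contractor ✗ (requires part-time or temporary) → not eligible.
Flexible Spending Account — status contractor ✓ (not excluded); service 820 days ≥ 1 month (≈30 days) ✓ → eligible.
Supplemental Life Insurance — service 820 days ≥ 120 days ✓; dept Research ✗ → not eligible.
Long-Term Disability — status contractor ✗ (requires full-time, part-time, or seasonal) → not eligible.

Flexible Spending Account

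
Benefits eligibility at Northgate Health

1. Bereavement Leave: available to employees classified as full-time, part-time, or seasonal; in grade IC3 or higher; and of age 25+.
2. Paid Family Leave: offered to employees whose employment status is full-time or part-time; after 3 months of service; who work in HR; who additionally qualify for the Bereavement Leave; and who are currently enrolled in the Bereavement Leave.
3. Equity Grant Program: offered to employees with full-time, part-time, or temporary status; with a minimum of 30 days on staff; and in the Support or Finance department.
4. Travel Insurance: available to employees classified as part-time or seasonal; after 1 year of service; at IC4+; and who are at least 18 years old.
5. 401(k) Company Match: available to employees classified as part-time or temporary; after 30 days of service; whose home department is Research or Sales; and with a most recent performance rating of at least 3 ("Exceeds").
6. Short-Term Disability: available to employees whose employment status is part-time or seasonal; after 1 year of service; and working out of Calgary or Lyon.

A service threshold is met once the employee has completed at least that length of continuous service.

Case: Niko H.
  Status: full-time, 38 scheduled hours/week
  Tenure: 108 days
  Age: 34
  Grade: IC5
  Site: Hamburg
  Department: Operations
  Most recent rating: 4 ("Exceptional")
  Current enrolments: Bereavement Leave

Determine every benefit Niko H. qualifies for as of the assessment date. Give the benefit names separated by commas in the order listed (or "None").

Bereavement Leave — status full-time ✓; grade IC5 ≥ IC3 ✓; age 34 ≥ 25 ✓ → eligible.
Paid Family Leave — status full-time ✓; service 108 days ≥ 3 months (≈90 days) ✓; dept Operations ✗ → not eligible.
Equity Grant Program — status full-time ✓; service 108 days ≥ 30 days ✓; dept Operations ✗ → not eligible.
Travel Insurance — status full-time ✗ (requires part-time or seasonal) → not eligible.
401(k) Company Match — status full-time ✗ (requires part-time or temporary) → not eligible.
Short-Term Disability — status full-time ✗ (requires part-time or seasonal) → not eligible.

Bereavement Leave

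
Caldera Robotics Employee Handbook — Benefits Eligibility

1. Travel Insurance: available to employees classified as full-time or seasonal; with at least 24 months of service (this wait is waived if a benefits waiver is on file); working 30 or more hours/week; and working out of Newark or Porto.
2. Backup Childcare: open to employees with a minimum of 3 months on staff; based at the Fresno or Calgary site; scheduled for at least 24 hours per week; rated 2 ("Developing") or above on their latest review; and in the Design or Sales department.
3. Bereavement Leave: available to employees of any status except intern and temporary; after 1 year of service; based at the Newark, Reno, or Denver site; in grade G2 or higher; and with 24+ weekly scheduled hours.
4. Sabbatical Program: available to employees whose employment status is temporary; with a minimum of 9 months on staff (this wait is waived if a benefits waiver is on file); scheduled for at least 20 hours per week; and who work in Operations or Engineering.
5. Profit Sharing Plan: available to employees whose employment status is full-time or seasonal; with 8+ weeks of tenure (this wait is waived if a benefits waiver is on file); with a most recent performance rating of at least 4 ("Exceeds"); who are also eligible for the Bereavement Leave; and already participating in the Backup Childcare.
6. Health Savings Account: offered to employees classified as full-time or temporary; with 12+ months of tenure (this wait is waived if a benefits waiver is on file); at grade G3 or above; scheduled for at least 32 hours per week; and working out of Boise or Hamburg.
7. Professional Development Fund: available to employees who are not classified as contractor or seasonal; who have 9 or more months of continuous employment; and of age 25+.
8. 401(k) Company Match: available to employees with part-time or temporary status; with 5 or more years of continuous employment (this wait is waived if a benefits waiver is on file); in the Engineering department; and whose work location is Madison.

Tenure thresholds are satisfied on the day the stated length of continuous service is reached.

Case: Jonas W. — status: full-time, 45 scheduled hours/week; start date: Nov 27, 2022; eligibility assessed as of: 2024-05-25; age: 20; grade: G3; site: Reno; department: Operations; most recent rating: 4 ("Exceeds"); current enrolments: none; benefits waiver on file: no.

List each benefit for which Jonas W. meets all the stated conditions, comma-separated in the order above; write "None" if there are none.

Bereavement Leave

Service from Nov 27, 2022 to 2024-05-25: 545 days.
Travel Insurance — status full-time ✓; no waiver, service 545 days < 24 months (≈720 days) ✗ → not eligible.
Backup Childcare — service 545 days ≥ 3 months (≈90 days) ✓; site Reno ✗ (not Fresno or Calgary) → not eligible.
Bereavement Leave — status full-time ✓ (not excluded); service 545 days ≥ 1 year (≈365 days) ✓; site Reno ✓; grade G3 ≥ G2 ✓; 45 hrs/wk ≥ 24 ✓ → eligible.
Sabbatical Program — status full-time ✗ (requires temporary) → not eligible.
Profit Sharing Plan — status full-time ✓; no waiver, service 545 days ≥ 8 weeks (≈56 days) ✓; rating 4 ≥ 4 ✓; eligible for Bereavement Leave ✓; not enrolled in Backup Childcare ✗ → not eligible.
Health Savings Account — status full-time ✓; no waiver, service 545 days ≥ 12 months (≈360 days) ✓; grade G3 ≥ G3 ✓; 45 hrs/wk ≥ 32 ✓; site Reno ✗ (not Boise or Hamburg) → not eligible.
Professional Development Fund — status full-time ✓ (not excluded); service 545 days ≥ 9 months (≈270 days) ✓; age 20 < 25 ✗ → not eligible.
401(k) Company Match — status full-time ✗ (requires part-time or temporary) → not eligible.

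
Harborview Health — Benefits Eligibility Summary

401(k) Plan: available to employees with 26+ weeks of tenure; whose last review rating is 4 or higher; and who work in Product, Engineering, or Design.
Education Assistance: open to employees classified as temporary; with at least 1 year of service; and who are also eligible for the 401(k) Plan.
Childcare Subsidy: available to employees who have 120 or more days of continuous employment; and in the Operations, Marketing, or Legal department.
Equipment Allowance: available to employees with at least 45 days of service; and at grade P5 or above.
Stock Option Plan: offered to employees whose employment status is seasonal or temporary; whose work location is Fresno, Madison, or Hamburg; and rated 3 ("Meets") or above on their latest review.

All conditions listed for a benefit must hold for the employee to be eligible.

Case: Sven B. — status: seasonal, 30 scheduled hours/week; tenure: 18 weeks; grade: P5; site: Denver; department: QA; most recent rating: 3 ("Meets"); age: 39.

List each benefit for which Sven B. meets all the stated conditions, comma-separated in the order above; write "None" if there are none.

401(k) Plan — service 18 weeks < 26 weeks ✗ → not eligible.
Education Assistance — status seasonal ✗ (requires temporary) → not eligible.
Childcare Subsidy — service 18 weeks ≥ 120 days ✓; dept QA ✗ → not eligible.
Equipment Allowance — service 18 weeks ≥ 45 days ✓; grade P5 ≥ P5 ✓ → eligible.
Stock Option Plan — status seasonal ✓; site Denver ✗ (not Fresno, Madison, or Hamburg) → not eligible.

Equipment Allowance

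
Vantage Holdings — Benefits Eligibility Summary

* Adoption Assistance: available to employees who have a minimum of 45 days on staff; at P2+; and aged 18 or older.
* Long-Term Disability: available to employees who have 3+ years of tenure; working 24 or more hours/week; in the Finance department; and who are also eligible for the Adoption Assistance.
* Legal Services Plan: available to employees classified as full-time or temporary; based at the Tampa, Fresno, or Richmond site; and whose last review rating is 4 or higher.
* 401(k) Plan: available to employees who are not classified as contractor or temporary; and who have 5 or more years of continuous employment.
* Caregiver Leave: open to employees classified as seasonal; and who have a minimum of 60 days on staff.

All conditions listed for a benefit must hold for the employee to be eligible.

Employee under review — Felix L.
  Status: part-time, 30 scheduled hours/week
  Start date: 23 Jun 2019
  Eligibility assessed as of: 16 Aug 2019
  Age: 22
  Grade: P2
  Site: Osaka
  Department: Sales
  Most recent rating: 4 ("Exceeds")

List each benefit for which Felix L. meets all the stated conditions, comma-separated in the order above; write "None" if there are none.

Adoption Assistance

Service from 23 Jun 2019 to 16 Aug 2019: 54 days.
Adoption Assistance — service 54 days ≥ 45 days ✓; grade P2 ≥ P2 ✓; age 22 ≥ 18 ✓ → eligible.
Long-Term Disability — service 54 days < 3 years (≈1095 days) ✗ → not eligible.
Legal Services Plan — status part-time ✗ (requires full-time or temporary) → not eligible.
401(k) Plan — status part-time ✓ (not excluded); service 54 days < 5 years (≈1825 days) ✗ → not eligible.
Caregiver Leave — status part-time ✗ (requires seasonal) → not eligible.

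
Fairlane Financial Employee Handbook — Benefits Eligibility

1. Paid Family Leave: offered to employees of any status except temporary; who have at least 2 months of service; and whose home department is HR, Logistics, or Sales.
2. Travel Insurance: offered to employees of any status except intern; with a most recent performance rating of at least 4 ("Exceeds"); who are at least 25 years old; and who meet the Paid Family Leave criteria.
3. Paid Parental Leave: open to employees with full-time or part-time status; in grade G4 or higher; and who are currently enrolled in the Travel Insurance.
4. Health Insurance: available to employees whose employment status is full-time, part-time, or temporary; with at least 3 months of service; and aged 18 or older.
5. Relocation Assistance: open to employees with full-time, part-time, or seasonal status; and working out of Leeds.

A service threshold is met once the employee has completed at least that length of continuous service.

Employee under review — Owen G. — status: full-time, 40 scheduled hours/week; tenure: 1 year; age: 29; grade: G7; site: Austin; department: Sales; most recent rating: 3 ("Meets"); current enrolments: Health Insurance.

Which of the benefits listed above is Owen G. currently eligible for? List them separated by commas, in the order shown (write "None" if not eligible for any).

Paid Family Leave — status full-time ✓ (not excluded); service 1 year ≥ 2 months (≈60 days) ✓; dept Sales ✓ → eligible.
Travel Insurance — status full-time ✓ (not excluded); rating 3 < 4 ✗ → not eligible.
Paid Parental Leave — status full-time ✓; grade G7 ≥ G4 ✓; not enrolled in Travel Insurance ✗ → not eligible.
Health Insurance — status full-time ✓; service 1 year ≥ 3 months (≈90 days) ✓; age 29 ≥ 18 ✓ → eligible.
Relocation Assistance — status full-time ✓; site Austin ✗ (not Leeds) → not eligible.

Paid Family Leave, Health Insurance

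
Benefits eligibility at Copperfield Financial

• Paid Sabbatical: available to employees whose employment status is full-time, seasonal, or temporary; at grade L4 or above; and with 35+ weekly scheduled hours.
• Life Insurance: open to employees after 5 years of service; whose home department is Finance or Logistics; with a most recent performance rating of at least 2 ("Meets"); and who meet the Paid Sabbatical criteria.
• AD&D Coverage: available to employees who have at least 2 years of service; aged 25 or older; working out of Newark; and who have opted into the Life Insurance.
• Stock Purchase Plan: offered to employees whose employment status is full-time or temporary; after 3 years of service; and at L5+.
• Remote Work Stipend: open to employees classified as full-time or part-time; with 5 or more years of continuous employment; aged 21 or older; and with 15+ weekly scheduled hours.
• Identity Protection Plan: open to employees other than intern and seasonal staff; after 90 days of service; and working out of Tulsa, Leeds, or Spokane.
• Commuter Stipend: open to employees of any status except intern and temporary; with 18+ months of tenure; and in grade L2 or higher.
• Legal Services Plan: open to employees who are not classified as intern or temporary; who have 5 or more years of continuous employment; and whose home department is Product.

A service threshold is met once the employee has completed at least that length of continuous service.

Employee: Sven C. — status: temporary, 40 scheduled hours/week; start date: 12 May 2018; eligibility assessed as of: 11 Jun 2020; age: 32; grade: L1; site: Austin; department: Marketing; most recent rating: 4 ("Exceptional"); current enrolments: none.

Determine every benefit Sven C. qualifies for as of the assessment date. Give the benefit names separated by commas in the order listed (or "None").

Service from 12 May 2018 to 11 Jun 2020: 761 days.
Paid Sabbatical — status temporary ✓; grade L1 < L4 ✗ → not eligible.
Life Insurance — service 761 days < 5 years (≈1825 days) ✗ → not eligible.
AD&D Coverage — service 761 days ≥ 2 years (≈730 days) ✓; age 32 ≥ 25 ✓; site Austin ✗ (not Newark) → not eligible.
Stock Purchase Plan — status temporary ✓; service 761 days < 3 years (≈1095 days) ✗ → not eligible.
Remote Work Stipend — status temporary ✗ (requires full-time or part-time) → not eligible.
Identity Protection Plan — status temporary ✓ (not excluded); service 761 days ≥ 90 days ✓; site Austin ✗ (not Tulsa, Leeds, or Spokane) → not eligible.
Commuter Stipend — status temporary ✗ (excluded) → not eligible.
Legal Services Plan — status temporary ✗ (excluded) → not eligible.

None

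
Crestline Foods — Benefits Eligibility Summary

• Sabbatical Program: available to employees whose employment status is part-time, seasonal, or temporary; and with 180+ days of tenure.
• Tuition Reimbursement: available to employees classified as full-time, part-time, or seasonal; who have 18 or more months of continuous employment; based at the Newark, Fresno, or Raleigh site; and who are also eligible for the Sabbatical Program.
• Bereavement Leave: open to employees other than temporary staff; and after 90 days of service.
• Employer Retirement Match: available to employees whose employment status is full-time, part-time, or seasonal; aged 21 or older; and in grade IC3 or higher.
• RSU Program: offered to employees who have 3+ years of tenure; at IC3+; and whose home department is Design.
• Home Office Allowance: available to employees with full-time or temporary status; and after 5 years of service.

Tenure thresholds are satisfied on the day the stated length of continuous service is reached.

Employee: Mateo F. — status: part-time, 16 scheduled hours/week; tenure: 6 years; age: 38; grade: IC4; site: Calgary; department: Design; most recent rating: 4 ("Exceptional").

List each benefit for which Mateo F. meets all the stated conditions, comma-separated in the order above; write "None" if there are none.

Sabbatical Program, Bereavement Leave, Employer Retirement Match, RSU Program

Sabbatical Program — status part-time ✓; service 6 years ≥ 180 days ✓ → eligible.
Tuition Reimbursement — status part-time ✓; service 6 years ≥ 18 months (≈540 days) ✓; site Calgary ✗ (not Newark, Fresno, or Raleigh) → not eligible.
Bereavement Leave — status part-time ✓ (not excluded); service 6 years ≥ 90 days ✓ → eligible.
Employer Retirement Match — status part-time ✓; age 38 ≥ 21 ✓; grade IC4 ≥ IC3 ✓ → eligible.
RSU Program — service 6 years ≥ 3 years ✓; grade IC4 ≥ IC3 ✓; dept Design ✓ → eligible.
Home Office Allowance — status part-time ✗ (requires full-time or temporary) → not eligible.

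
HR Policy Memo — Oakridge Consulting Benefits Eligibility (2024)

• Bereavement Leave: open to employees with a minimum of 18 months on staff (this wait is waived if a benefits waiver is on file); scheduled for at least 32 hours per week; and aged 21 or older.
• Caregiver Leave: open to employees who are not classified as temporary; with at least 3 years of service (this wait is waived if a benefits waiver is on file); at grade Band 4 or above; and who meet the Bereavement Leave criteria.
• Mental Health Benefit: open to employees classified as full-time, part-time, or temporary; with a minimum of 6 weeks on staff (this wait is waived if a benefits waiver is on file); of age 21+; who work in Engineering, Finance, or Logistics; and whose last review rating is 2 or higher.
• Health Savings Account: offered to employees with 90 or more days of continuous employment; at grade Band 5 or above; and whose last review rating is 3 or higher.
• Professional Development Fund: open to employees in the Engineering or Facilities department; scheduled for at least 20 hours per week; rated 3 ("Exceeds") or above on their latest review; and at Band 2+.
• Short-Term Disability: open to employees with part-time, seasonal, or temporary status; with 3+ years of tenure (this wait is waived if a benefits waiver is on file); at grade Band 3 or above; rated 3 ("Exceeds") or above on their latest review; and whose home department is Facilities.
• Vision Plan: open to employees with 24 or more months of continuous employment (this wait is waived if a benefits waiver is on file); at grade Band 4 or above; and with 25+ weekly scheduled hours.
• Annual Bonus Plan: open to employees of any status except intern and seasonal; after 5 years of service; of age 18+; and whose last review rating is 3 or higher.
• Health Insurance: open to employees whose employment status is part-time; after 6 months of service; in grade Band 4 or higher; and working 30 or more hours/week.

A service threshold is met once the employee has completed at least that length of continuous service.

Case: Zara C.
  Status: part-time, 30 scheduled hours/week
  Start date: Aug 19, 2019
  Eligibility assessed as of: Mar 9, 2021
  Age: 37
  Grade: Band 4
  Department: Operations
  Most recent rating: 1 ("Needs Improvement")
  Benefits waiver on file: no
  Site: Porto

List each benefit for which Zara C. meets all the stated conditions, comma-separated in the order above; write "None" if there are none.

Service from Aug 19, 2019 to Mar 9, 2021: 568 days.
Bereavement Leave — no waiver, service 568 days ≥ 18 months (≈540 days) ✓; 30 hrs/wk < 32 ✗ → not eligible.
Caregiver Leave — status part-time ✓ (not excluded); no waiver, service 568 days < 3 years (≈1095 days) ✗ → not eligible.
Mental Health Benefit — status part-time ✓; no waiver, service 568 days ≥ 6 weeks (≈42 days) ✓; age 37 ≥ 21 ✓; dept Operations ✗ → not eligible.
Health Savings Account — service 568 days ≥ 90 days ✓; grade Band 4 < Band 5 ✗ → not eligible.
Professional Development Fund — dept Operations ✗ → not eligible.
Short-Term Disability — status part-time ✓; no waiver, service 568 days < 3 years (≈1095 days) ✗ → not eligible.
Vision Plan — no waiver, service 568 days < 24 months (≈720 days) ✗ → not eligible.
Annual Bonus Plan — status part-time ✓ (not excluded); service 568 days < 5 years (≈1825 days) ✗ → not eligible.
Health Insurance — status part-time ✓; service 568 days ≥ 6 months (≈180 days) ✓; grade Band 4 ≥ Band 4 ✓; 30 hrs/wk ≥ 30 ✓ → eligible.

Health Insurance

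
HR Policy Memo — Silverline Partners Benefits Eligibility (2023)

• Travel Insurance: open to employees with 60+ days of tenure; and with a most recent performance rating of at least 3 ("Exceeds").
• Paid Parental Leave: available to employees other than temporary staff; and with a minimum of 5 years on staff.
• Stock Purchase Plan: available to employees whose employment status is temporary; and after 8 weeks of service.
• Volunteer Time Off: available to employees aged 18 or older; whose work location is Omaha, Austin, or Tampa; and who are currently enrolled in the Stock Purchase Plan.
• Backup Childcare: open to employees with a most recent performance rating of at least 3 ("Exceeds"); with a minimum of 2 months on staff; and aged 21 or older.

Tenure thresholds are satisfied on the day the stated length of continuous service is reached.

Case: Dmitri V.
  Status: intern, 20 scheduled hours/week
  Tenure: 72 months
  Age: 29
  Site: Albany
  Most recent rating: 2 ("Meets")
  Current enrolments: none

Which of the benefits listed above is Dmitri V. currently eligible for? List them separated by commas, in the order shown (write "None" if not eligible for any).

Travel Insurance — service 72 months ≥ 60 days ✓; rating 2 < 3 ✗ → not eligible.
Paid Parental Leave — status intern ✓ (not excluded); service 72 months ≥ 5 years (≈1825 days) ✓ → eligible.
Stock Purchase Plan — status intern ✗ (requires temporary) → not eligible.
Volunteer Time Off — age 29 ≥ 18 ✓; site Albany ✗ (not Omaha, Austin, or Tampa) → not eligible.
Backup Childcare — rating 2 < 3 ✗ → not eligible.

Paid Parental Leave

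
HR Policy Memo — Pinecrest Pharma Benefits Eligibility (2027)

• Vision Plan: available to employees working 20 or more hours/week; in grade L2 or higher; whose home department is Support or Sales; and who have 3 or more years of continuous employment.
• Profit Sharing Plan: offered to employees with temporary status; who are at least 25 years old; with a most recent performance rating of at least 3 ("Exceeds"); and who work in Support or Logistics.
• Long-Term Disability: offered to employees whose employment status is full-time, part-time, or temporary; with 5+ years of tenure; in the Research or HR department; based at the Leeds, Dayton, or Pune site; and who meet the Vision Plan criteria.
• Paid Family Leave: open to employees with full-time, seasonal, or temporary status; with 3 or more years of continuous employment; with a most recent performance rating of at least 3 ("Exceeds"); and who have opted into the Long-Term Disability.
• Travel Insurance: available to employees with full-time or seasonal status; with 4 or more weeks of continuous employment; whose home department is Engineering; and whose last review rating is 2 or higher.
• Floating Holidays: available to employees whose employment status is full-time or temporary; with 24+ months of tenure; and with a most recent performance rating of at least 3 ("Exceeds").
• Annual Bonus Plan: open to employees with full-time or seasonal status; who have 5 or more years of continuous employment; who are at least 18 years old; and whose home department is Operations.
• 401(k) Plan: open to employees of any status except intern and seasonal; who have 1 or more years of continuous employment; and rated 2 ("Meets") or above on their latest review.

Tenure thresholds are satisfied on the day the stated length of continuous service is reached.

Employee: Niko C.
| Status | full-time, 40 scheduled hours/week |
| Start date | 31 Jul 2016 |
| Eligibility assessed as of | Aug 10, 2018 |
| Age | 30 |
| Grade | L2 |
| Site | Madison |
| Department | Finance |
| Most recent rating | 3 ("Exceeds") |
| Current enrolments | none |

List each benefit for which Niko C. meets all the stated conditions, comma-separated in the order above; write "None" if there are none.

Service from 31 Jul 2016 to Aug 10, 2018: 740 days.
Vision Plan — 40 hrs/wk ≥ 20 ✓; grade L2 ≥ L2 ✓; dept Finance ✗ → not eligible.
Profit Sharing Plan — status full-time ✗ (requires temporary) → not eligible.
Long-Term Disability — status full-time ✓; service 740 days < 5 years (≈1825 days) ✗ → not eligible.
Paid Family Leave — status full-time ✓; service 740 days < 3 years (≈1095 days) ✗ → not eligible.
Travel Insurance — status full-time ✓; service 740 days ≥ 4 weeks (≈28 days) ✓; dept Finance ✗ → not eligible.
Floating Holidays — status full-time ✓; service 740 days ≥ 24 months (≈720 days) ✓; rating 3 ≥ 3 ✓ → eligible.
Annual Bonus Plan — status full-time ✓; service 740 days < 5 years (≈1825 days) ✗ → not eligible.
401(k) Plan — status full-time ✓ (not excluded); service 740 days ≥ 1 year (≈365 days) ✓; rating 3 ≥ 2 ✓ → eligible.

Floating Holidays, 401(k) Plan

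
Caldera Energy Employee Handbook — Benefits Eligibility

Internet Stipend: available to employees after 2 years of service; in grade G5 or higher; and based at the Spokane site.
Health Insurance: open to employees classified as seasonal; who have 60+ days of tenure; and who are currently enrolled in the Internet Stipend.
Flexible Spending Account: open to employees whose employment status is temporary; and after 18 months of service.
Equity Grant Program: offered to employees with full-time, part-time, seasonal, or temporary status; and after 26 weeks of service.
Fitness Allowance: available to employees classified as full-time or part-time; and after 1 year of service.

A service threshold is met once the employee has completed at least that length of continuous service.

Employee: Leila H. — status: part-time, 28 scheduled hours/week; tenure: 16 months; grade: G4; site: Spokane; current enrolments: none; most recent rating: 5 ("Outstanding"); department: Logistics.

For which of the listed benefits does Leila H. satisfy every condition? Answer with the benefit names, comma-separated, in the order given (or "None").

Internet Stipend — service 16 months < 2 years (≈730 days) ✗ → not eligible.
Health Insurance — status part-time ✗ (requires seasonal) → not eligible.
Flexible Spending Account — status part-time ✗ (requires temporary) → not eligible.
Equity Grant Program — status part-time ✓; service 16 months ≥ 26 weeks (≈182 days) ✓ → eligible.
Fitness Allowance — status part-time ✓; service 16 months ≥ 1 year (≈365 days) ✓ → eligible.

Equity Grant Program, Fitness Allowance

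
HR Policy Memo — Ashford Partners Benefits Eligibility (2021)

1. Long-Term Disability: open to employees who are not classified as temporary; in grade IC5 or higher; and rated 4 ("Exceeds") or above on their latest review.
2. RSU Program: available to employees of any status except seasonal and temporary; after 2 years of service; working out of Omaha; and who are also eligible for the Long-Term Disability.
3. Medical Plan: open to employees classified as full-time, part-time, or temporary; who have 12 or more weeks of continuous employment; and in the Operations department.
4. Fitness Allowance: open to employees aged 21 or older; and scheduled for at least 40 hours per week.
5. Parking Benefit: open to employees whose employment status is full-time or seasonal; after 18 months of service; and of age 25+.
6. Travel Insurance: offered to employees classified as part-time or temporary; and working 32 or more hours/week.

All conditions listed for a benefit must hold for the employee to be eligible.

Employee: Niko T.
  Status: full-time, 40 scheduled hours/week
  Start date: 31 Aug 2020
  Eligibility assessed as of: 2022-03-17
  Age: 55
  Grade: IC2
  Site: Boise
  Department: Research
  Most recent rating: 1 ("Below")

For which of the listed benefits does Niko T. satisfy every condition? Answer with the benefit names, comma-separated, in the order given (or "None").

Service from 31 Aug 2020 to 2022-03-17: 563 days.
Long-Term Disability — status full-time ✓ (not excluded); grade IC2 < IC5 ✗ → not eligible.
RSU Program — status full-time ✓ (not excluded); service 563 days < 2 years (≈730 days) ✗ → not eligible.
Medical Plan — status full-time ✓; service 563 days ≥ 12 weeks (≈84 days) ✓; dept Research ✗ → not eligible.
Fitness Allowance — age 55 ≥ 21 ✓; 40 hrs/wk ≥ 40 ✓ → eligible.
Parking Benefit — status full-time ✓; service 563 days ≥ 18 months (≈540 days) ✓; age 55 ≥ 25 ✓ → eligible.
Travel Insurance — status full-time ✗ (requires part-time or temporary) → not eligible.

Fitness Allowance, Parking Benefit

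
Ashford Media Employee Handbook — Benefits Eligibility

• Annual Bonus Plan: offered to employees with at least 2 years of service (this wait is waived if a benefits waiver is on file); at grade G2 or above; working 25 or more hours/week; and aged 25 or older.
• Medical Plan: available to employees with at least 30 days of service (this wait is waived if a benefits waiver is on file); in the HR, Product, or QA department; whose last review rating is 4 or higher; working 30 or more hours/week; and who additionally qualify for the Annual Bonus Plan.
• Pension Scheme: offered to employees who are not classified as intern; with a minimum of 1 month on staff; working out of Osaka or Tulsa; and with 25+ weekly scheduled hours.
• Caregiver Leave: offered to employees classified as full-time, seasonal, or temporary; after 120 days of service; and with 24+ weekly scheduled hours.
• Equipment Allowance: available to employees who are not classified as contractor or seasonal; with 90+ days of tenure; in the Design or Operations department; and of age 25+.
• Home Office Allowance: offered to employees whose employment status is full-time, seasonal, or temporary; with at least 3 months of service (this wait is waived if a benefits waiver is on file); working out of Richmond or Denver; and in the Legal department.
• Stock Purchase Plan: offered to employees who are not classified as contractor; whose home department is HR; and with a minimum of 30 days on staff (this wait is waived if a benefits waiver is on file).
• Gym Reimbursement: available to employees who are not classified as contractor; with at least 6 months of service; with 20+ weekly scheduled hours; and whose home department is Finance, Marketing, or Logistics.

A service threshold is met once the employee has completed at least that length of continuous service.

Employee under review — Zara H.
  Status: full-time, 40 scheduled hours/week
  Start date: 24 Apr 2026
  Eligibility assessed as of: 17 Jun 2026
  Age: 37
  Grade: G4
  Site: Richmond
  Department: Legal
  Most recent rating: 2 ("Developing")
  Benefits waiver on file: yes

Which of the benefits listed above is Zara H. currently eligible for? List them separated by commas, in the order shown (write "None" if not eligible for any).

Annual Bonus Plan, Home Office Allowance

Service from 24 Apr 2026 to 17 Jun 2026: 54 days.
Annual Bonus Plan — benefits waiver on file ✓; grade G4 ≥ G2 ✓; 40 hrs/wk ≥ 25 ✓; age 37 ≥ 25 ✓ → eligible.
Medical Plan — benefits waiver on file ✓; dept Legal ✗ → not eligible.
Pension Scheme — status full-time ✓ (not excluded); service 54 days ≥ 1 month (≈30 days) ✓; site Richmond ✗ (not Osaka or Tulsa) → not eligible.
Caregiver Leave — status full-time ✓; service 54 days < 120 days ✗ → not eligible.
Equipment Allowance — status full-time ✓ (not excluded); service 54 days < 90 days ✗ → not eligible.
Home Office Allowance — status full-time ✓; benefits waiver on file ✓; site Richmond ✓; dept Legal ✓ → eligible.
Stock Purchase Plan — status full-time ✓ (not excluded); dept Legal ✗ → not eligible.
Gym Reimbursement — status full-time ✓ (not excluded); service 54 days < 6 months (≈180 days) ✗ → not eligible.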